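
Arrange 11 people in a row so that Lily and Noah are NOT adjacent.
Total - adjacent = 11! - (11-1)!×2 = 39916800 - 7257600 = 32659200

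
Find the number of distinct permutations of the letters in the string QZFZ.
4! / (1! × 1! × 2!) = 12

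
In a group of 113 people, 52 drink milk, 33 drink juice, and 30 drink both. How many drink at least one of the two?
|A∪B| = |A| + |B| - |A∩B| = 52 + 33 - 30 = 55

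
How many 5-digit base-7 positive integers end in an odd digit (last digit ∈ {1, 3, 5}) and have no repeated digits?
Last∈{1,3,5}. Last=0: 0. Last nonzero: 3×5×P(5,3) = 900. Total = 900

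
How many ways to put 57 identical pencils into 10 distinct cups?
C(57+10-1, 10-1) = C(66, 9) = 37014131440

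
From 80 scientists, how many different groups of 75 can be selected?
C(80,75) = 80!/(75!×5!) = 24040016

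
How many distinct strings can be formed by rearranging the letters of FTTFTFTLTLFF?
12! / (5! × 2! × 5!) = 16632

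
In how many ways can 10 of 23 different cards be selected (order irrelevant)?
C(23,10) = 23!/(10!×13!) = 1144066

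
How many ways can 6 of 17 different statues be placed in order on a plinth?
P(17,6) = 17!/(17-6)! = 8910720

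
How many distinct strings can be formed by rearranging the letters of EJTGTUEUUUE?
11! / (2! × 1! × 3! × 1! × 4!) = 138600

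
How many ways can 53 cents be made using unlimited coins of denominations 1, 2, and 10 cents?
Coefficient of x^53 in 1/(1-x^1) · 1/(1-x^2) · 1/(1-x^10). Case on j = number of 10-cent coins (j = 0..5); remainder r = 53 - 10j is made from {1,2} in ⌊r/2⌋+1 ways. r = 53, 43, 33, 23, 13, 3 → 27 + 22 + 17 + 12 + 7 + 2 = 87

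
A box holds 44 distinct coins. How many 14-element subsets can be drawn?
C(44,14) = 44!/(14!×30!) = 114955808528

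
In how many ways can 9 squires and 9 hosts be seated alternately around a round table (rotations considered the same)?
Fix one of the squires: (9-1)! ways for the remaining squires, × 9! ways for the hosts = 40320 × 362880 = 14631321600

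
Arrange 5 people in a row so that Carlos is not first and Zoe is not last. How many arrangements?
By inclusion-exclusion: 5! - 2×(5-1)! + (5-2)! = 120 - 48 + 6 = 78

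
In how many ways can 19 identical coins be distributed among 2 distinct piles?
C(19+2-1, 2-1) = C(20, 1) = 20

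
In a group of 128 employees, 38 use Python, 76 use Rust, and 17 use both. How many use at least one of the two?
|A∪B| = |A| + |B| - |A∩B| = 38 + 76 - 17 = 97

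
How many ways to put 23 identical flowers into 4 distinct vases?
C(23+4-1, 4-1) = C(26, 3) = 2600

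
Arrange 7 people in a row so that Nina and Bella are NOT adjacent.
Total - adjacent = 7! - (7-1)!×2 = 5040 - 1440 = 3600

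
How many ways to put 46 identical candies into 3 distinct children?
C(46+3-1, 3-1) = C(48, 2) = 1128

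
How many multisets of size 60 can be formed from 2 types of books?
C(60+2-1, 2-1) = C(61, 1) = 61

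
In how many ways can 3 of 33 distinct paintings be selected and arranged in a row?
P(33,3) = 33!/(33-3)! = 32736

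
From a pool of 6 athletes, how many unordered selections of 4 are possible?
C(6,4) = 6!/(4!×2!) = 15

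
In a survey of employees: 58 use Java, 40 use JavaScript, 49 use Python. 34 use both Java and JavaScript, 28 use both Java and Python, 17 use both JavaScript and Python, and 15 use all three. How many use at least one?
|A∪B∪C| = 58+40+49-34-28-17+15 = 83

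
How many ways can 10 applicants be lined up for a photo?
10! = 3628800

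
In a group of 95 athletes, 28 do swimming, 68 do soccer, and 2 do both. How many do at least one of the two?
|A∪B| = |A| + |B| - |A∩B| = 28 + 68 - 2 = 94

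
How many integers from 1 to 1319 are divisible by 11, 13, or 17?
⌊1319/11⌋+⌊1319/13⌋+⌊1319/17⌋ - ⌊1319/143⌋-⌊1319/187⌋-⌊1319/221⌋ + ⌊1319/2431⌋ = 119+101+77 - 9-7-5 + 0 = 276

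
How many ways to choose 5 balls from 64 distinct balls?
C(64,5) = 64!/(5!×59!) = 7624512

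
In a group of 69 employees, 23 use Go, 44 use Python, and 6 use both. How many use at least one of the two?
|A∪B| = |A| + |B| - |A∩B| = 23 + 44 - 6 = 61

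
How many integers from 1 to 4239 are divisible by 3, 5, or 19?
⌊4239/3⌋+⌊4239/5⌋+⌊4239/19⌋ - ⌊4239/15⌋-⌊4239/57⌋-⌊4239/95⌋ + ⌊4239/285⌋ = 1413+847+223 - 282-74-44 + 14 = 2097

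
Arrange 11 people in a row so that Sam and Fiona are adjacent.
Treat as block: (11-1)! × 2! = 3628800 × 2 = 7257600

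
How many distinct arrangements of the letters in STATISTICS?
10! / (3! × 3! × 1! × 2! × 1!) = 50400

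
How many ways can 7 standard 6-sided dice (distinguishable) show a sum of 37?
Coefficient of x^37 in (x + x² + ... + x^6)^7. By inclusion-exclusion on dice exceeding 6: Σ_j (-1)^j C(7,j)·C(37-1-6j, 6) = C(7,0)·C(36,6) - C(7,1)·C(30,6) + C(7,2)·C(24,6) - C(7,3)·C(18,6) + C(7,4)·C(12,6) - C(7,5)·C(6,6) = 1·1947792 - 7·593775 + 21·134596 - 35·18564 + 35·924 - 21·1 = 462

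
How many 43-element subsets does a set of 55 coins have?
C(55,43) = 55!/(43!×12!) = 438729741450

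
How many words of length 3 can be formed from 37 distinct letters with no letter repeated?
P(37,3) = 37!/(37-3)! = 46620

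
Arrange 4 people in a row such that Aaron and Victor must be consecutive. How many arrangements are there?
Treat the 2 as one block: (4-2+1)! × 2! = 6 × 2 = 12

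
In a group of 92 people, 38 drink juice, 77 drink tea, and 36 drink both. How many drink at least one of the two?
|A∪B| = |A| + |B| - |A∩B| = 38 + 77 - 36 = 79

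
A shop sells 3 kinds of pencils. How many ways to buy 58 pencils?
C(58+3-1, 3-1) = C(60, 2) = 1770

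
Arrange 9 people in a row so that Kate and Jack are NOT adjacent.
Total - adjacent = 9! - (9-1)!×2 = 362880 - 80640 = 282240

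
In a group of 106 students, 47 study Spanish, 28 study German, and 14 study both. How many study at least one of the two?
|A∪B| = |A| + |B| - |A∩B| = 47 + 28 - 14 = 61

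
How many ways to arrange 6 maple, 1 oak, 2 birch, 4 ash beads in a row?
13! / (6! × 1! × 2! × 4!) = 180180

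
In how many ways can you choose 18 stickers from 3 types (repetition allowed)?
C(18+3-1, 3-1) = C(20, 2) = 190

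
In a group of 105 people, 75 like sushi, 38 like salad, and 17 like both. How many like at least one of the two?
|A∪B| = |A| + |B| - |A∩B| = 75 + 38 - 17 = 96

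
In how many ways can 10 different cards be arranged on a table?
10! = 3628800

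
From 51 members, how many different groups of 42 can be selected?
C(51,42) = 51!/(42!×9!) = 3042312350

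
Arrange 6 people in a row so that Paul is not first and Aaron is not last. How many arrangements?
By inclusion-exclusion: 6! - 2×(6-1)! + (6-2)! = 720 - 240 + 24 = 504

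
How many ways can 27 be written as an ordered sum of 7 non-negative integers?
C(27+7-1, 7-1) = C(33, 6) = 1107568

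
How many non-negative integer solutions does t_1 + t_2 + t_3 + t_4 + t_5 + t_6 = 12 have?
C(12+6-1, 6-1) = C(17, 5) = 6188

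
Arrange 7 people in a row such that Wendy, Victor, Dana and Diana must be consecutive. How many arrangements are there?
Treat the 4 as one block: (7-4+1)! × 4! = 24 × 24 = 576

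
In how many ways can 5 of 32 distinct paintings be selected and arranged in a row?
P(32,5) = 32!/(32-5)! = 24165120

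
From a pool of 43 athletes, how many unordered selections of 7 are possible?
C(43,7) = 43!/(7!×36!) = 32224114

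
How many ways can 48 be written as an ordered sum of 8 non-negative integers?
C(48+8-1, 8-1) = C(55, 7) = 202927725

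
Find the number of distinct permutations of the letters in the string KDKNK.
5! / (1! × 1! × 3!) = 20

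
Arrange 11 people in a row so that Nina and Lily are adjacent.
Treat as block: (11-1)! × 2! = 3628800 × 2 = 7257600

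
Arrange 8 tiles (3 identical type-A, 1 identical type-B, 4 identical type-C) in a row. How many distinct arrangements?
8! / (3! × 1! × 4!) = 280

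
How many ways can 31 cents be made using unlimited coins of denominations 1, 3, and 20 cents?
Coefficient of x^31 in 1/(1-x^1) · 1/(1-x^3) · 1/(1-x^20). Case on j = number of 20-cent coins (j = 0..1); remainder r = 31 - 20j is made from {1,3} in ⌊r/3⌋+1 ways. r = 31, 11 → 11 + 4 = 15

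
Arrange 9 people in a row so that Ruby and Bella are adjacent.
Treat as block: (9-1)! × 2! = 40320 × 2 = 80640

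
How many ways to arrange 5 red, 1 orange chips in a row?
6! / (5! × 1!) = 6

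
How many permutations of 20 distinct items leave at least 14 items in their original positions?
Exactly j fixed points: C(20,j)·!(20-j); sum over j ≥ 14 (derangement numbers via !m = (m-1)·(!(m-1) + !(m-2)): !0..!6 = 1, 0, 1, 2, 9, 44, 265). Σ_{j=14}^{20} C(20,j)·!(20-j) = C(20,14)·!6 + C(20,15)·!5 + C(20,16)·!4 + C(20,17)·!3 + C(20,18)·!2 + C(20,19)·!1 + C(20,20)·!0 = 38760·265 + 15504·44 + 4845·9 + 1140·2 + 190·1 + 20·0 + 1·1 = 10999652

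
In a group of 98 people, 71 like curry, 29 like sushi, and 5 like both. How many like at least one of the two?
|A∪B| = |A| + |B| - |A∩B| = 71 + 29 - 5 = 95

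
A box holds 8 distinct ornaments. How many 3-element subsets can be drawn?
C(8,3) = 8!/(3!×5!) = 56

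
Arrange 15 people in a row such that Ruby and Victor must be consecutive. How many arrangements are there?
Treat the 2 as one block: (15-2+1)! × 2! = 87178291200 × 2 = 174356582400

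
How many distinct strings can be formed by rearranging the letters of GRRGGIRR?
8! / (4! × 3! × 1!) = 280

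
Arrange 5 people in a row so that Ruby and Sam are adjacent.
Treat as block: (5-1)! × 2! = 24 × 2 = 48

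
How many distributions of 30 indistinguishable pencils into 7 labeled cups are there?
C(30+7-1, 7-1) = C(36, 6) = 1947792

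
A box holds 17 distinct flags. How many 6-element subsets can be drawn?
C(17,6) = 17!/(6!×11!) = 12376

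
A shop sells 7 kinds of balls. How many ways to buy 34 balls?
C(34+7-1, 7-1) = C(40, 6) = 3838380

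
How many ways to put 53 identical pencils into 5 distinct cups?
C(53+5-1, 5-1) = C(57, 4) = 395010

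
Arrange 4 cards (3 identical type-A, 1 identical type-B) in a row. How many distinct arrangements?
4! / (3! × 1!) = 4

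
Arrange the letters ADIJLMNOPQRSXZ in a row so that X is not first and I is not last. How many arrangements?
By inclusion-exclusion: 14! - 2×(14-1)! + (14-2)! = 87178291200 - 12454041600 + 479001600 = 75203251200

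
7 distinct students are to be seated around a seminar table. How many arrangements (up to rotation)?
Circular: fix one position, arrange the rest. (7-1)! = 720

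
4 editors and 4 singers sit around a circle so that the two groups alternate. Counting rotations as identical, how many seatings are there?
Fix one of the editors: (4-1)! ways for the remaining editors, × 4! ways for the singers = 6 × 24 = 144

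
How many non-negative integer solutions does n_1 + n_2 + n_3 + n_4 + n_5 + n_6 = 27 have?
C(27+6-1, 6-1) = C(32, 5) = 201376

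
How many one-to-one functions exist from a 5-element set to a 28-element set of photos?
P(28,5) = 28!/(28-5)! = 11793600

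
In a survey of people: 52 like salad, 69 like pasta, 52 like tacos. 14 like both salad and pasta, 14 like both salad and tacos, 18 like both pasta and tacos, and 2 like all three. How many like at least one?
|A∪B∪C| = 52+69+52-14-14-18+2 = 129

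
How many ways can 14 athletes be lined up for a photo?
14! = 87178291200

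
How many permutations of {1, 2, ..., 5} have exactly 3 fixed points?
Choose the 3 fixed points C(5,3) = 10, derange the rest: !2 = Σ_{j=0}^{2} (-1)^j·2!/j! = 2 - 2 + 1 = 1. Product = 10 × 1 = 10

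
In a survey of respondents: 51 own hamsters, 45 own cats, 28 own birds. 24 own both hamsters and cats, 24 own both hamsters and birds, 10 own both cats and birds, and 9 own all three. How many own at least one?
|A∪B∪C| = 51+45+28-24-24-10+9 = 75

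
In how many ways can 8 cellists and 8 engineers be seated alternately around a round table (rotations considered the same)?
Fix one of the cellists: (8-1)! ways for the remaining cellists, × 8! ways for the engineers = 5040 × 40320 = 203212800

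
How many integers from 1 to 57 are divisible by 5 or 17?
⌊57/5⌋ + ⌊57/17⌋ - ⌊57/85⌋ = 11 + 3 - 0 = 14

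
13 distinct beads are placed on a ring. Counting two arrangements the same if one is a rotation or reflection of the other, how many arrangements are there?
(13-1)!/2 = 479001600/2 = 239500800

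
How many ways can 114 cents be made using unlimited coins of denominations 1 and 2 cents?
Coefficient of x^114 in 1/(1-x^1) · 1/(1-x^2). Use j coins of 2 for j = 0..⌊114/2⌋ = 57, the rest in 1s: 57 + 1 = 58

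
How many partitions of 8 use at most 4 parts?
By conjugation, equals partitions of 8 into parts ≤ 4. Let r_j(i) = number of partitions of i into parts ≤ j, for i = 0..8. r_1(i) = 1 for all i; r_j(i) = r_{j-1}(i) + r_j(i-j). Rows j = 2..4: ≤2: 1 1 2 2 3 3 4 4 5; ≤3: 1 1 2 3 4 5 7 8 10; ≤4: 1 1 2 3 5 6 9 11 15. r_4(8) = 15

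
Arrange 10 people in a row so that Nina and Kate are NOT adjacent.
Total - adjacent = 10! - (10-1)!×2 = 3628800 - 725760 = 2903040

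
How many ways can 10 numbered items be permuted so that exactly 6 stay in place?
Choose the 6 fixed points C(10,6) = 210, derange the rest: !4 = Σ_{j=0}^{4} (-1)^j·4!/j! = 24 - 24 + 12 - 4 + 1 = 9. Product = 210 × 9 = 1890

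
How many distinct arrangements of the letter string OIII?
4! / (3! × 1!) = 4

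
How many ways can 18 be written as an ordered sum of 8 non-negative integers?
C(18+8-1, 8-1) = C(25, 7) = 480700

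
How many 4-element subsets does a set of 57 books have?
C(57,4) = 57!/(4!×53!) = 395010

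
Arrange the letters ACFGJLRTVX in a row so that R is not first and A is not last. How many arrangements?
By inclusion-exclusion: 10! - 2×(10-1)! + (10-2)! = 3628800 - 725760 + 40320 = 2943360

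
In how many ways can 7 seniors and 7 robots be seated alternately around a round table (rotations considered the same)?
Fix one of the seniors: (7-1)! ways for the remaining seniors, × 7! ways for the robots = 720 × 5040 = 3628800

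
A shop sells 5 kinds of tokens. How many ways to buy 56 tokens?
C(56+5-1, 5-1) = C(60, 4) = 487635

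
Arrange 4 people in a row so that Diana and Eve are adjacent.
Treat as block: (4-1)! × 2! = 6 × 2 = 12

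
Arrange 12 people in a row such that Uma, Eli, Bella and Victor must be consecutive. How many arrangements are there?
Treat the 4 as one block: (12-4+1)! × 4! = 362880 × 24 = 8709120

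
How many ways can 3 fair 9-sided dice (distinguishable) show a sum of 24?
Coefficient of x^24 in (x + x² + ... + x^9)^3. By inclusion-exclusion on dice exceeding 9: Σ_j (-1)^j C(3,j)·C(24-1-9j, 2) = C(3,0)·C(23,2) - C(3,1)·C(14,2) + C(3,2)·C(5,2) = 1·253 - 3·91 + 3·10 = 10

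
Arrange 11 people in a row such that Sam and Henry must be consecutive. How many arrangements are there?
Treat the 2 as one block: (11-2+1)! × 2! = 3628800 × 2 = 7257600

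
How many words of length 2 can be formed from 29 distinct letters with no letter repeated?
P(29,2) = 29!/(29-2)! = 812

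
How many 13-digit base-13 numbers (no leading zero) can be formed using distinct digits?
First digit: 12 choices (nonzero). Then descending: 12 × 12 × 11 × 10 × 9 × 8 × 7 × 6 × 5 × 4 × 3 × 2 × 1 = 5748019200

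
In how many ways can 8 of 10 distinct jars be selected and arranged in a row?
P(10,8) = 10!/(10-8)! = 1814400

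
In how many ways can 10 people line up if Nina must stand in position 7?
Fix one position: (10-1)! = 362880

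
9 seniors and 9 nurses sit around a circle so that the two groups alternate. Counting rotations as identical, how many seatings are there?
Fix one of the seniors: (9-1)! ways for the remaining seniors, × 9! ways for the nurses = 40320 × 362880 = 14631321600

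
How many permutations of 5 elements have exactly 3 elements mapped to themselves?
Choose the 3 fixed points C(5,3) = 10, derange the rest: !2 = Σ_{j=0}^{2} (-1)^j·2!/j! = 2 - 2 + 1 = 1. Product = 10 × 1 = 10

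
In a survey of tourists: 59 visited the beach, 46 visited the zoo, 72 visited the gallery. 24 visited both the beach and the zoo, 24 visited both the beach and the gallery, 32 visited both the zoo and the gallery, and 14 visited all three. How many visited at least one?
|A∪B∪C| = 59+46+72-24-24-32+14 = 111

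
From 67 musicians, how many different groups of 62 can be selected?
C(67,62) = 67!/(62!×5!) = 9657648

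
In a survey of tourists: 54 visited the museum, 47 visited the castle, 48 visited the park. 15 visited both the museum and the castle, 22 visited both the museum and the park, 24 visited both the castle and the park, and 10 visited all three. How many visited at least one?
|A∪B∪C| = 54+47+48-15-22-24+10 = 98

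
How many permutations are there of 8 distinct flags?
8! = 40320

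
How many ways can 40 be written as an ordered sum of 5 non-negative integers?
C(40+5-1, 5-1) = C(44, 4) = 135751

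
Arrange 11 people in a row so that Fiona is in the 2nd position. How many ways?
Fix one position: (11-1)! = 3628800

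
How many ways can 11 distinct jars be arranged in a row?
11! = 39916800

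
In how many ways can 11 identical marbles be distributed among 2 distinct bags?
C(11+2-1, 2-1) = C(12, 1) = 12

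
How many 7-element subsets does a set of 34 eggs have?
C(34,7) = 34!/(7!×27!) = 5379616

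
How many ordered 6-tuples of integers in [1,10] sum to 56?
Coefficient of x^56 in (x + x² + ... + x^10)^6. By inclusion-exclusion on dice exceeding 10: Σ_j (-1)^j C(6,j)·C(56-1-10j, 5) = C(6,0)·C(55,5) - C(6,1)·C(45,5) + C(6,2)·C(35,5) - C(6,3)·C(25,5) + C(6,4)·C(15,5) - C(6,5)·C(5,5) = 1·3478761 - 6·1221759 + 15·324632 - 20·53130 + 15·3003 - 6·1 = 126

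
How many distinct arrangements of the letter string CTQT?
4! / (1! × 2! × 1!) = 12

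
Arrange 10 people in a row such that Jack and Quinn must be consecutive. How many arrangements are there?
Treat the 2 as one block: (10-2+1)! × 2! = 362880 × 2 = 725760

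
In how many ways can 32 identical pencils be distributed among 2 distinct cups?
C(32+2-1, 2-1) = C(33, 1) = 33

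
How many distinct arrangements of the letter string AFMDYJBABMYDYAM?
15! / (2! × 3! × 2! × 3! × 1! × 3! × 1!) = 1513512000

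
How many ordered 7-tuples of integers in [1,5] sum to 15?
Coefficient of x^15 in (x + x² + ... + x^5)^7. By inclusion-exclusion on dice exceeding 5: Σ_j (-1)^j C(7,j)·C(15-1-5j, 6) = C(7,0)·C(14,6) - C(7,1)·C(9,6) = 1·3003 - 7·84 = 2415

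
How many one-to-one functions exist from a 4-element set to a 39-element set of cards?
P(39,4) = 39!/(39-4)! = 1974024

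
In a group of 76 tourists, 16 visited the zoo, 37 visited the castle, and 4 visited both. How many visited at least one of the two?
|A∪B| = |A| + |B| - |A∩B| = 16 + 37 - 4 = 49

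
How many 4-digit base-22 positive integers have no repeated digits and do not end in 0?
Last digit: 21 nonzero choices. First digit: 20 (nonzero, ≠last). Middle 2: P(20,2) = 380. Total = 159600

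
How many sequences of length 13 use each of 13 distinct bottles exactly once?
13! = 6227020800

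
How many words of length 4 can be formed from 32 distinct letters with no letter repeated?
P(32,4) = 32!/(32-4)! = 863040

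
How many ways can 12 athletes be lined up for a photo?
12! = 479001600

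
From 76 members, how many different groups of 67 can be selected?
C(76,67) = 76!/(67!×9!) = 142466675900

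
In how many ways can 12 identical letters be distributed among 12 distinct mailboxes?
C(12+12-1, 12-1) = C(23, 11) = 1352078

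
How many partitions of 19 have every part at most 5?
Let r_j(i) = number of partitions of i into parts ≤ j, for i = 0..19. r_1(i) = 1 for all i; r_j(i) = r_{j-1}(i) + r_j(i-j). Rows j = 2..5: ≤2: 1 1 2 2 3 3 4 4 5 5 6 6 7 7 8 8 9 9 10 10; ≤3: 1 1 2 3 4 5 7 8 10 12 14 16 19 21 24 27 30 33 37 40; ≤4: 1 1 2 3 5 6 9 11 15 18 23 27 34 39 47 54 64 72 84 94; ≤5: 1 1 2 3 5 7 10 13 18 23 30 37 47 57 70 84 101 119 141 164. r_5(19) = 164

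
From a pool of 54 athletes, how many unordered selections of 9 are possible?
C(54,9) = 54!/(9!×45!) = 5317936260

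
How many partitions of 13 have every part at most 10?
Let r_j(i) = number of partitions of i into parts ≤ j, for i = 0..13. r_1(i) = 1 for all i; r_j(i) = r_{j-1}(i) + r_j(i-j). Rows j = 2..10: ≤2: 1 1 2 2 3 3 4 4 5 5 6 6 7 7; ≤3: 1 1 2 3 4 5 7 8 10 12 14 16 19 21; ≤4: 1 1 2 3 5 6 9 11 15 18 23 27 34 39; ≤5: 1 1 2 3 5 7 10 13 18 23 30 37 47 57; ≤6: 1 1 2 3 5 7 11 14 20 26 35 44 58 71; ≤7: 1 1 2 3 5 7 11 15 21 28 38 49 65 82; ≤8: 1 1 2 3 5 7 11 15 22 29 40 52 70 89; ≤9: 1 1 2 3 5 7 11 15 22 30 41 54 73 94; ≤10: 1 1 2 3 5 7 11 15 22 30 42 55 75 97. r_10(13) = 97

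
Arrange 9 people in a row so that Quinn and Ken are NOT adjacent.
Total - adjacent = 9! - (9-1)!×2 = 362880 - 80640 = 282240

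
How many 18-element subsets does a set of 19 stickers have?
C(19,18) = 19!/(18!×1!) = 19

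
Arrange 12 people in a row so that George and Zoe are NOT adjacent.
Total - adjacent = 12! - (12-1)!×2 = 479001600 - 79833600 = 399168000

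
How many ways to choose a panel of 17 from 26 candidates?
C(26,17) = 26!/(17!×9!) = 3124550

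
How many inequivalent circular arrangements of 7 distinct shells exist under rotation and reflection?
(7-1)!/2 = 720/2 = 360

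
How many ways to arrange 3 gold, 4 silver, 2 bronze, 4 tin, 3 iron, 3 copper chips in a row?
19! / (3! × 4! × 2! × 4! × 3! × 3!) = 488864376000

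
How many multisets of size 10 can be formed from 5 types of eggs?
C(10+5-1, 5-1) = C(14, 4) = 1001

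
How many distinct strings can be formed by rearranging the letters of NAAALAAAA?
9! / (7! × 1! × 1!) = 72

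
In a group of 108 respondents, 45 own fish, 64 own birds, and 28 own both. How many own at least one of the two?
|A∪B| = |A| + |B| - |A∩B| = 45 + 64 - 28 = 81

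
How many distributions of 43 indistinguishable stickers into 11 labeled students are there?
C(43+11-1, 11-1) = C(53, 10) = 19499099620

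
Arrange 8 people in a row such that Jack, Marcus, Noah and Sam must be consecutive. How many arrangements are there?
Treat the 4 as one block: (8-4+1)! × 4! = 120 × 24 = 2880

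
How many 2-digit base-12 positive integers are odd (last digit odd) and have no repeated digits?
Last∈{1,3,5,7,9,11}. Last=0: 0. Last nonzero: 6×10×P(10,0) = 60. Total = 60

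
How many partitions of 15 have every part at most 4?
Let r_j(i) = number of partitions of i into parts ≤ j, for i = 0..15. r_1(i) = 1 for all i; r_j(i) = r_{j-1}(i) + r_j(i-j). Rows j = 2..4: ≤2: 1 1 2 2 3 3 4 4 5 5 6 6 7 7 8 8; ≤3: 1 1 2 3 4 5 7 8 10 12 14 16 19 21 24 27; ≤4: 1 1 2 3 5 6 9 11 15 18 23 27 34 39 47 54. r_4(15) = 54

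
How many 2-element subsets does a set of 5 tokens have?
C(5,2) = 5!/(2!×3!) = 10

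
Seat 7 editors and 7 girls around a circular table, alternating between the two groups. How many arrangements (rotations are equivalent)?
Fix one of the editors: (7-1)! ways for the remaining editors, × 7! ways for the girls = 720 × 5040 = 3628800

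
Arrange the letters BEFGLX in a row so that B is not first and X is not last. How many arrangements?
By inclusion-exclusion: 6! - 2×(6-1)! + (6-2)! = 720 - 240 + 24 = 504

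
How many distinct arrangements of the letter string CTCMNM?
6! / (2! × 1! × 1! × 2!) = 180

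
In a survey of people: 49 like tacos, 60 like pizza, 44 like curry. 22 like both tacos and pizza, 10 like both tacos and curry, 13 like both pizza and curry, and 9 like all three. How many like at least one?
|A∪B∪C| = 49+60+44-22-10-13+9 = 117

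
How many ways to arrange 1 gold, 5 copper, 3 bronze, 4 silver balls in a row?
13! / (1! × 5! × 3! × 4!) = 360360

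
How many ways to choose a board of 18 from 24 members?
C(24,18) = 24!/(18!×6!) = 134596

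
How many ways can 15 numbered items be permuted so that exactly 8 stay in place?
Choose the 8 fixed points C(15,8) = 6435, derange the rest: !7 = Σ_{j=0}^{7} (-1)^j·7!/j! = 5040 - 5040 + 2520 - 840 + 210 - 42 + 7 - 1 = 1854. Product = 6435 × 1854 = 11930490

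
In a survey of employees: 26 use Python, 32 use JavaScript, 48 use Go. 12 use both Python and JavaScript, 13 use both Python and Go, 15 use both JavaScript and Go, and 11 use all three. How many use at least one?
|A∪B∪C| = 26+32+48-12-13-15+11 = 77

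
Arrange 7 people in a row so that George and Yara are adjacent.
Treat as block: (7-1)! × 2! = 720 × 2 = 1440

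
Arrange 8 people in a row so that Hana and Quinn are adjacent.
Treat as block: (8-1)! × 2! = 5040 × 2 = 10080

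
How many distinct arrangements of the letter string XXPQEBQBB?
9! / (1! × 2! × 2! × 3! × 1!) = 15120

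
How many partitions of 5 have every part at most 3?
Let r_j(i) = number of partitions of i into parts ≤ j, for i = 0..5. r_1(i) = 1 for all i; r_j(i) = r_{j-1}(i) + r_j(i-j). Rows j = 2..3: ≤2: 1 1 2 2 3 3; ≤3: 1 1 2 3 4 5. r_3(5) = 5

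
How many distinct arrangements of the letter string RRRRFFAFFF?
10! / (1! × 4! × 5!) = 1260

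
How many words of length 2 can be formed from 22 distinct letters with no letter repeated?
P(22,2) = 22!/(22-2)! = 462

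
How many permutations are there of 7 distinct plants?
7! = 5040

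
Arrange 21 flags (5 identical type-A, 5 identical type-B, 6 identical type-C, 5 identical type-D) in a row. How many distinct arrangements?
21! / (5! × 5! × 6! × 5!) = 41064607584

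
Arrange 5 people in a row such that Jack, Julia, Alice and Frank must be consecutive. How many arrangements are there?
Treat the 4 as one block: (5-4+1)! × 4! = 2 × 24 = 48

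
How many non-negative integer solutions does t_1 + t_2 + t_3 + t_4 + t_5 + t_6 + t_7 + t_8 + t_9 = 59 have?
C(59+9-1, 9-1) = C(67, 8) = 6522361560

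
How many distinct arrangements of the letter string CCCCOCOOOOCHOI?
14! / (1! × 6! × 1! × 6!) = 168168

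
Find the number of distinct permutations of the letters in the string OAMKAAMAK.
9! / (1! × 4! × 2! × 2!) = 3780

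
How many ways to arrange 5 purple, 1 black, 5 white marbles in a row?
11! / (5! × 1! × 5!) = 2772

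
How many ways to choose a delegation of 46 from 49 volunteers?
C(49,46) = 49!/(46!×3!) = 18424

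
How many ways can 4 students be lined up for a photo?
4! = 24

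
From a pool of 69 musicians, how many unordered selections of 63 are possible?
C(69,63) = 69!/(63!×6!) = 119877472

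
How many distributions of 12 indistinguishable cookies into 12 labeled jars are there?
C(12+12-1, 12-1) = C(23, 11) = 1352078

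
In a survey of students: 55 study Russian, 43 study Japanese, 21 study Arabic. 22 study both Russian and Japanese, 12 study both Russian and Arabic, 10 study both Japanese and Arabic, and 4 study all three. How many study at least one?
|A∪B∪C| = 55+43+21-22-12-10+4 = 79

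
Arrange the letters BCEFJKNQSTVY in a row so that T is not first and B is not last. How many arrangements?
By inclusion-exclusion: 12! - 2×(12-1)! + (12-2)! = 479001600 - 79833600 + 3628800 = 402796800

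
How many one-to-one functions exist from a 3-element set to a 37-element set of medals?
P(37,3) = 37!/(37-3)! = 46620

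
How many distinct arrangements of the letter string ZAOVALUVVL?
10! / (1! × 1! × 1! × 3! × 2! × 2!) = 151200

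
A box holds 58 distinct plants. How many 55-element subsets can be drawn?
C(58,55) = 58!/(55!×3!) = 30856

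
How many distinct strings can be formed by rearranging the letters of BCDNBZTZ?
8! / (2! × 1! × 1! × 1! × 2! × 1!) = 10080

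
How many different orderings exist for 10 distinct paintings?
10! = 3628800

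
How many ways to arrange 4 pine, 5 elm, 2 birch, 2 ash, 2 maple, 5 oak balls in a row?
20! / (4! × 5! × 2! × 2! × 2! × 5!) = 879955876800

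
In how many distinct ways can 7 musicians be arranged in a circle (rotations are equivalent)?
Circular: fix one position, arrange the rest. (7-1)! = 720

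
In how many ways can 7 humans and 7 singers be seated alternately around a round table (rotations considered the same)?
Fix one of the humans: (7-1)! ways for the remaining humans, × 7! ways for the singers = 720 × 5040 = 3628800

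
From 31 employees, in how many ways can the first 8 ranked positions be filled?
P(31,8) = 31!/(31-8)! = 318073392000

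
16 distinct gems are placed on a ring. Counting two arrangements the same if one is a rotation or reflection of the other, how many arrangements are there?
(16-1)!/2 = 1307674368000/2 = 653837184000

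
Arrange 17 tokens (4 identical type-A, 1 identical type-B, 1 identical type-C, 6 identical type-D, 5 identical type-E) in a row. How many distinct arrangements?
17! / (4! × 1! × 1! × 6! × 5!) = 171531360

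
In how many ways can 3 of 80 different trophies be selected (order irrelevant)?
C(80,3) = 80!/(3!×77!) = 82160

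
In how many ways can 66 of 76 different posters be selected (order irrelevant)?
C(76,66) = 76!/(66!×10!) = 954526728530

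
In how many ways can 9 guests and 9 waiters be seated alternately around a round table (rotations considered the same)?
Fix one of the guests: (9-1)! ways for the remaining guests, × 9! ways for the waiters = 40320 × 362880 = 14631321600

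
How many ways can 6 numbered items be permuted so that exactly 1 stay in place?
Choose the 1 fixed point C(6,1) = 6, derange the rest: !5 = Σ_{j=0}^{5} (-1)^j·5!/j! = 120 - 120 + 60 - 20 + 5 - 1 = 44. Product = 6 × 44 = 264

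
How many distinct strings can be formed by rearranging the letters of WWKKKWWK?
8! / (4! × 4!) = 70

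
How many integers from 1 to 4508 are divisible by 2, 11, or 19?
⌊4508/2⌋+⌊4508/11⌋+⌊4508/19⌋ - ⌊4508/22⌋-⌊4508/38⌋-⌊4508/209⌋ + ⌊4508/418⌋ = 2254+409+237 - 204-118-21 + 10 = 2567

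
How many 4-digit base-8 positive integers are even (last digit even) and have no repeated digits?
Last∈{0,2,4,6}. Last=0: 210. Last nonzero: 3×6×P(6,2) = 540. Total = 750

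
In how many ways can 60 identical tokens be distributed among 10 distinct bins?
C(60+10-1, 10-1) = C(69, 9) = 56672074888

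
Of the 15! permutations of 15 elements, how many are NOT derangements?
Complement of the derangements. !15 = Σ_{j=0}^{15} (-1)^j·15!/j! = 1307674368000 - 1307674368000 + 653837184000 - 217945728000 + 54486432000 - 10897286400 + 1816214400 - 259459200 + 32432400 - 3603600 + 360360 - 32760 + 2730 - 210 + 15 - 1 = 481066515734. 15! - !15 = 1307674368000 - 481066515734 = 826607852266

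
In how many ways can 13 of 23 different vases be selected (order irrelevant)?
C(23,13) = 23!/(13!×10!) = 1144066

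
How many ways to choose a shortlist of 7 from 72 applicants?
C(72,7) = 72!/(7!×65!) = 1473109704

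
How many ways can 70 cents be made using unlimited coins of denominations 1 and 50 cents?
Coefficient of x^70 in 1/(1-x^1) · 1/(1-x^50). Use j coins of 50 for j = 0..⌊70/50⌋ = 1, the rest in 1s: 1 + 1 = 2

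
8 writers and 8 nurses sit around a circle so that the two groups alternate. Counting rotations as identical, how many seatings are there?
Fix one of the writers: (8-1)! ways for the remaining writers, × 8! ways for the nurses = 5040 × 40320 = 203212800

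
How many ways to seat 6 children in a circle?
Circular: fix one position, arrange the rest. (6-1)! = 120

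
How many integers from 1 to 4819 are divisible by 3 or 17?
⌊4819/3⌋ + ⌊4819/17⌋ - ⌊4819/51⌋ = 1606 + 283 - 94 = 1795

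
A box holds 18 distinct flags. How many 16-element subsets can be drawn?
C(18,16) = 18!/(16!×2!) = 153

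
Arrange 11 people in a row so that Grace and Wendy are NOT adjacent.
Total - adjacent = 11! - (11-1)!×2 = 39916800 - 7257600 = 32659200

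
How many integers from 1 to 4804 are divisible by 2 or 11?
⌊4804/2⌋ + ⌊4804/11⌋ - ⌊4804/22⌋ = 2402 + 436 - 218 = 2620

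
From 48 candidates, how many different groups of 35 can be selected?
C(48,35) = 48!/(35!×13!) = 192928249296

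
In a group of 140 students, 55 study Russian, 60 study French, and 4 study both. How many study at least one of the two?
|A∪B| = |A| + |B| - |A∩B| = 55 + 60 - 4 = 111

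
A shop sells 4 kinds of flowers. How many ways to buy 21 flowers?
C(21+4-1, 4-1) = C(24, 3) = 2024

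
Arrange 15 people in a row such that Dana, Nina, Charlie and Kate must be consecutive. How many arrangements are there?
Treat the 4 as one block: (15-4+1)! × 4! = 479001600 × 24 = 11496038400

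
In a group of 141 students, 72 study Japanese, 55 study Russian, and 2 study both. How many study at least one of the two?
|A∪B| = |A| + |B| - |A∩B| = 72 + 55 - 2 = 125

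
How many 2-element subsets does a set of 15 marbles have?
C(15,2) = 15!/(2!×13!) = 105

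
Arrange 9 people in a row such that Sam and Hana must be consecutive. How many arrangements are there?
Treat the 2 as one block: (9-2+1)! × 2! = 40320 × 2 = 80640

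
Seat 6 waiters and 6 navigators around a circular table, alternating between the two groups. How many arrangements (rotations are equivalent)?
Fix one of the waiters: (6-1)! ways for the remaining waiters, × 6! ways for the navigators = 120 × 720 = 86400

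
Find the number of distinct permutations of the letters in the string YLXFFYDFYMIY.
12! / (1! × 1! × 3! × 1! × 1! × 4! × 1!) = 3326400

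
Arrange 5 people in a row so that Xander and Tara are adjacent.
Treat as block: (5-1)! × 2! = 24 × 2 = 48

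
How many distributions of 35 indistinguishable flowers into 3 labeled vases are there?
C(35+3-1, 3-1) = C(37, 2) = 666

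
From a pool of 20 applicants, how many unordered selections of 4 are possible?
C(20,4) = 20!/(4!×16!) = 4845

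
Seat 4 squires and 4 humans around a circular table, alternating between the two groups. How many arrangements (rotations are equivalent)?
Fix one of the squires: (4-1)! ways for the remaining squires, × 4! ways for the humans = 6 × 24 = 144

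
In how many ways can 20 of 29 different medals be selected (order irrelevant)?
C(29,20) = 29!/(20!×9!) = 10015005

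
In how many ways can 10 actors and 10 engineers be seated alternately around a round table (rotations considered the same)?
Fix one of the actors: (10-1)! ways for the remaining actors, × 10! ways for the engineers = 362880 × 3628800 = 1316818944000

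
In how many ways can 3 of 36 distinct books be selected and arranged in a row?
P(36,3) = 36!/(36-3)! = 42840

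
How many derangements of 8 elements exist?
!8 = Σ_{j=0}^{8} (-1)^j·8!/j! = 40320 - 40320 + 20160 - 6720 + 1680 - 336 + 56 - 8 + 1 = 14833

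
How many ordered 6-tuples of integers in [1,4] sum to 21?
Coefficient of x^21 in (x + x² + ... + x^4)^6. By inclusion-exclusion on dice exceeding 4: Σ_j (-1)^j C(6,j)·C(21-1-4j, 5) = C(6,0)·C(20,5) - C(6,1)·C(16,5) + C(6,2)·C(12,5) - C(6,3)·C(8,5) = 1·15504 - 6·4368 + 15·792 - 20·56 = 56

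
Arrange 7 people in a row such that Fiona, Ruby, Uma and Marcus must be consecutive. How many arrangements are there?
Treat the 4 as one block: (7-4+1)! × 4! = 24 × 24 = 576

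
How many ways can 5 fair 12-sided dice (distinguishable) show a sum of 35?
Coefficient of x^35 in (x + x² + ... + x^12)^5. By inclusion-exclusion on dice exceeding 12: Σ_j (-1)^j C(5,j)·C(35-1-12j, 4) = C(5,0)·C(34,4) - C(5,1)·C(22,4) + C(5,2)·C(10,4) = 1·46376 - 5·7315 + 10·210 = 11901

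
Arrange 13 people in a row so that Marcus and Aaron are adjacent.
Treat as block: (13-1)! × 2! = 479001600 × 2 = 958003200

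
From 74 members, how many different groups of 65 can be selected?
C(74,65) = 74!/(65!×9!) = 110524147514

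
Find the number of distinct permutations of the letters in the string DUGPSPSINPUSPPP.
15! / (1! × 1! × 1! × 2! × 1! × 6! × 3!) = 151351200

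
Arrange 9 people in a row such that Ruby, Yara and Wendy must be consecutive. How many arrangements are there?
Treat the 3 as one block: (9-3+1)! × 3! = 5040 × 6 = 30240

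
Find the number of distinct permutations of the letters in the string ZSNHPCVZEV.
10! / (1! × 1! × 1! × 1! × 2! × 2! × 1! × 1!) = 907200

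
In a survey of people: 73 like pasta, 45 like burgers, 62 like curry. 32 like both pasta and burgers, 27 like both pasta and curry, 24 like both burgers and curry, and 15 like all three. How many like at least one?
|A∪B∪C| = 73+45+62-32-27-24+15 = 112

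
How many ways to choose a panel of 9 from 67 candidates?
C(67,9) = 67!/(9!×58!) = 42757703560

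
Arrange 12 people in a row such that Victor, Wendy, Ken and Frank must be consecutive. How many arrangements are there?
Treat the 4 as one block: (12-4+1)! × 4! = 362880 × 24 = 8709120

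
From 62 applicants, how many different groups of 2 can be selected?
C(62,2) = 62!/(2!×60!) = 1891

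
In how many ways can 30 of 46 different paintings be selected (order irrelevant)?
C(46,30) = 46!/(30!×16!) = 991493848554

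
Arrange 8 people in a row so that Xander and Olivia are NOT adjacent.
Total - adjacent = 8! - (8-1)!×2 = 40320 - 10080 = 30240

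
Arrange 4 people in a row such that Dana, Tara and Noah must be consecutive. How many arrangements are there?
Treat the 3 as one block: (4-3+1)! × 3! = 2 × 6 = 12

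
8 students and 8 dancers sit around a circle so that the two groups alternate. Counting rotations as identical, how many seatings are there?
Fix one of the students: (8-1)! ways for the remaining students, × 8! ways for the dancers = 5040 × 40320 = 203212800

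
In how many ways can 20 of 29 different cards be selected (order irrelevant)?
C(29,20) = 29!/(20!×9!) = 10015005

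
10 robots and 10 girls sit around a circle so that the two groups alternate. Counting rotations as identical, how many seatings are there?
Fix one of the robots: (10-1)! ways for the remaining robots, × 10! ways for the girls = 362880 × 3628800 = 1316818944000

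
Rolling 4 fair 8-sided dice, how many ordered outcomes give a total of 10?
Coefficient of x^10 in (x + x² + ... + x^8)^4. By inclusion-exclusion on dice exceeding 8: Σ_j (-1)^j C(4,j)·C(10-1-8j, 3) = C(4,0)·C(9,3) = 1·84 = 84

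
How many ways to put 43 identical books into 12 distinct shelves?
C(43+12-1, 12-1) = C(54, 11) = 95722852680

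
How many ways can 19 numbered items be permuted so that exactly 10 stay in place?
Choose the 10 fixed points C(19,10) = 92378, derange the rest: !9 = Σ_{j=0}^{9} (-1)^j·9!/j! = 362880 - 362880 + 181440 - 60480 + 15120 - 3024 + 504 - 72 + 9 - 1 = 133496. Product = 92378 × 133496 = 12332093488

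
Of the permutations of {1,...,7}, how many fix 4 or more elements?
Exactly j fixed points: C(7,j)·!(7-j); sum over j ≥ 4 (derangement numbers via !m = (m-1)·(!(m-1) + !(m-2)): !0..!3 = 1, 0, 1, 2). Σ_{j=4}^{7} C(7,j)·!(7-j) = C(7,4)·!3 + C(7,5)·!2 + C(7,6)·!1 + C(7,7)·!0 = 35·2 + 21·1 + 7·0 + 1·1 = 92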